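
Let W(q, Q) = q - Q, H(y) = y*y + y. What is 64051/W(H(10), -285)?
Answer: 64051/395 ≈ 162.15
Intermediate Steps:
H(y) = y + y² (H(y) = y² + y = y + y²)
64051/W(H(10), -285) = 64051/(10*(1 + 10) - 1*(-285)) = 64051/(10*11 + 285) = 64051/(110 + 285) = 64051/395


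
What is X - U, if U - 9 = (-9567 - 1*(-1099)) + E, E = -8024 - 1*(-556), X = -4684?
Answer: 11243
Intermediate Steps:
E = -7468 (E = -8024 + 556 = -7468)
U = -15927 (U = 9 + ((-9567 - 1*(-1099)) - 7468) = 9 + ((-9567 + 1099) - 7468) = 9 + (-8468 - 7468) = 9 - 15936 = -15927)
X - U = -4684 - 1*(-15927) = -4684 + 15927 = 11243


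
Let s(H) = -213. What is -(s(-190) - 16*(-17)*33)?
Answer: -8763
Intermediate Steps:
-(s(-190) - 16*(-17)*33) = -(-213 - 16*(-17)*33) = -(-213 + 272*33) = -(-213 + 8976) = -1*8763 = -8763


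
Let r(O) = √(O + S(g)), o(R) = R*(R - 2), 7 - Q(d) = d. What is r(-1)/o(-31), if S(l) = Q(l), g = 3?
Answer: √3/1023 ≈ 0.0016931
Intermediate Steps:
Q(d) = 7 - d
S(l) = 7 - l
o(R) = R*(-2 + R)
r(O) = √(4 + O) (r(O) = √(O + (7 - 1*3)) = √(O + (7 - 3)) = √(O + 4) = √(4 + O))
r(-1)/o(-31) = √(4 - 1)/((-31*(-2 - 31))) = √3/((-31*(-33))) = √3/1023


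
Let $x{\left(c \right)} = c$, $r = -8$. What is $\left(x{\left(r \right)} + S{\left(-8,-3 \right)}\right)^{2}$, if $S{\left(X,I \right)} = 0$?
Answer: $64$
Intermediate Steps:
$\left(x{\left(r \right)} + S{\left(-8,-3 \right)}\right)^{2} = \left(-8 + 0\right)^{2} = \left(-8\right)^{2} = 64$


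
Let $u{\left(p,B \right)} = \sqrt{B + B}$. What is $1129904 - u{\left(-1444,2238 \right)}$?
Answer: $1129904 - 2 \sqrt{1119} \approx 1.1298 \cdot 10^{6}$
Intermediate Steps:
$u{\left(p,B \right)} = \sqrt{2} \sqrt{B}$ ($u{\left(p,B \right)} = \sqrt{2 B} = \sqrt{2} \sqrt{B}$)
$1129904 - u{\left(-1444,2238 \right)} = 1129904 - \sqrt{2} \sqrt{2238} = 1129904 - 2 \sqrt{1119}$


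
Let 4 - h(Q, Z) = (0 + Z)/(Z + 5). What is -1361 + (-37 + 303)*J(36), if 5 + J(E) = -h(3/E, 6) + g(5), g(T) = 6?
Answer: -22153/11 ≈ -2013.9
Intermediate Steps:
h(Q, Z) = 4 - Z/(5 + Z) (h(Q, Z) = 4 - (0 + Z)/(Z + 5) = 4 - Z/(5 + Z))
J(E) = -27/11 (J(E) = -5 + (-(20 + 3*6)/(5 + 6) + 6) = -5 + (-(20 + 18)/11 + 6) = -5 + (-38/11 + 6) = -5 + 28/11 = -27/11)
-1361 + (-37 + 303)*J(36) = -1361 + (-37 + 303)*(-27/11) = -1361 + 266*(-27/11) = -1361 - 7182/11 = -22153/11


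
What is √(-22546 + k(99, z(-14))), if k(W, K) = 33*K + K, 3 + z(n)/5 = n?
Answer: 2*I*√6359 ≈ 159.49*I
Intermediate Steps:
z(n) = -15 + 5*n
k(W, K) = 34*K
√(-22546 + k(99, z(-14))) = √(-22546 + 34*(-15 + 5*(-14))) = √(-22546 + 34*(-15 - 70)) = √(-22546 + 34*(-85)) = √(-22546 - 2890) = √(-25436) = 2*I*√6359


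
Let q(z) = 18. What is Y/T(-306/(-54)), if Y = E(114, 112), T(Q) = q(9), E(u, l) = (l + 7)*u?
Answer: 2261/3 ≈ 753.67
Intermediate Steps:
E(u, l) = u*(7 + l) (E(u, l) = (7 + l)*u = u*(7 + l))
T(Q) = 18
Y = 13566 (Y = 114*(7 + 112) = 114*119 = 13566)
Y/T(-306/(-54)) = 13566/18 = 13566*(1/18) = 2261/3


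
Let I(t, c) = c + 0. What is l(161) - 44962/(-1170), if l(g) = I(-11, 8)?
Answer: 27161/585 ≈ 46.429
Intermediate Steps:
I(t, c) = c
l(g) = 8
l(161) - 44962/(-1170) = 8 - 44962/(-1170) = 8 - 44962*(-1)/1170 = 8 - 1*(-22481/585) = 8 + 22481/585 = 27161/585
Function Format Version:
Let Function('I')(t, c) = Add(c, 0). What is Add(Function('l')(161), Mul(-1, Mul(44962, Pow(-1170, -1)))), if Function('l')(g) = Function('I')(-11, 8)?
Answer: Rational(27161, 585) ≈ 46.429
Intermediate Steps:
Function('I')(t, c) = c
Function('l')(g) = 8
Add(Function('l')(161), Mul(-1, Mul(44962, Pow(-1170, -1)))) = Add(8, Mul(-1, Mul(44962, Pow(-1170, -1)))) = Add(8, Mul(-1, Mul(44962, Rational(-1, 1170)))) = Add(8, Mul(-1, Rational(-22481, 585))) = Add(8, Rational(22481, 585)) = Rational(27161, 585)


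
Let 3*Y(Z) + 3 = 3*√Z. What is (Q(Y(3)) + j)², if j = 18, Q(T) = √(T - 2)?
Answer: (18 + I*√(3 - √3))² ≈ 322.73 + 40.537*I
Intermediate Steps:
Y(Z) = -1 + √Z (Y(Z) = -1 + (3*√Z)/3 = -1 + √Z)
Q(T) = √(-2 + T)
(Q(Y(3)) + j)² = (√(-2 + (-1 + √3)) + 18)² = (√(-3 + √3) + 18)² = (18 + √(-3 + √3))²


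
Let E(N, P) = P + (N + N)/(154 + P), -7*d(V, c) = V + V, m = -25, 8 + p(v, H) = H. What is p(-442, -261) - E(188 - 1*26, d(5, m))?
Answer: -168020/623 ≈ -269.69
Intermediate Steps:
p(v, H) = -8 + H
d(V, c) = -2*V/7 (d(V, c) = -(V + V)/7 = -2*V/7)
E(N, P) = P + 2*N/(154 + P) (E(N, P) = P + (2*N)/(154 + P) = P + 2*N/(154 + P))
p(-442, -261) - E(188 - 1*26, d(5, m)) = (-8 - 261) - ((-2/7*5)² + 2*(188 - 1*26) + 154*(-2/7*5))/(154 - 2/7*5) = -269 - ((-10/7)² + 2*(188 - 26) + 154*(-10/7))/(154 - 10/7) = -269 - (100/49 + 2*162 - 220)/1068/7 = -269 - 7*(100/49 + 324 - 220)/1068 = -269 - 7*5196/(1068*49) = -269 - 1*433/623 = -269 - 433/623 = -168020/623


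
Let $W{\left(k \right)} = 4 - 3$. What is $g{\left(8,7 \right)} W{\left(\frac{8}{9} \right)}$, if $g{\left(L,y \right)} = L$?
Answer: $8$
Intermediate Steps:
$W{\left(k \right)} = 1$ ($W{\left(k \right)} = 4 - 3 = 1$)
$g{\left(8,7 \right)} W{\left(\frac{8}{9} \right)} = 8 \cdot 1 = 8$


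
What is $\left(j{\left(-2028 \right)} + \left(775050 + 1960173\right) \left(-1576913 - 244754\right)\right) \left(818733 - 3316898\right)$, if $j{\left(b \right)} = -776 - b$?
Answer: $12447520497574977685$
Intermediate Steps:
$\left(j{\left(-2028 \right)} + \left(775050 + 1960173\right) \left(-1576913 - 244754\right)\right) \left(818733 - 3316898\right) = \left(\left(-776 - -2028\right) + \left(775050 + 1960173\right) \left(-1576913 - 244754\right)\right) \left(818733 - 3316898\right) = \left(\left(-776 + 2028\right) + 2735223 \left(-1821667\right)\right) \left(-2498165\right) = \left(1252 - 4982665476741\right) \left(-2498165\right) = \left(-4982665475489\right) \left(-2498165\right) = 12447520497574977685$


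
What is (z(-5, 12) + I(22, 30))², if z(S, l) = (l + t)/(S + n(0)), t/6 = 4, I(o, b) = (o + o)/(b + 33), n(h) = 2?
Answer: 506944/3969 ≈ 127.73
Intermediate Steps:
I(o, b) = 2*o/(33 + b) (I(o, b) = (2*o)/(33 + b) = 2*o/(33 + b))
t = 24 (t = 6*4 = 24)
z(S, l) = (24 + l)/(2 + S) (z(S, l) = (l + 24)/(S + 2) = (24 + l)/(2 + S))
(z(-5, 12) + I(22, 30))² = ((24 + 12)/(2 - 5) + 2*22/(33 + 30))² = (36/(-3) + 2*22/63)² = (-⅓*36 + 2*22*(1/63))² = (-12 + 44/63)² = (-712/63)² = 506944/3969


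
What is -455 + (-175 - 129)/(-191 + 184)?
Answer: -2881/7 ≈ -411.57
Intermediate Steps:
-455 + (-175 - 129)/(-191 + 184) = -455 - 304/(-7) = -455 - 304*(-⅐) = -455 + 304/7 = -2881/7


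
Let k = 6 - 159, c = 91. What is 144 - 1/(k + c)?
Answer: 8929/62 ≈ 144.02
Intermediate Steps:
k = -153
144 - 1/(k + c) = 144 - 1/(-153 + 91) = 144 - 1/(-62) = 144 - 1*(-1/62) = 144 + 1/62 = 8929/62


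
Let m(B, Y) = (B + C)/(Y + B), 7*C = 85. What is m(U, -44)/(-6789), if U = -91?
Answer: -184/2138535 ≈ -8.6040e-5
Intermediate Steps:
C = 85/7 (C = (⅐)*85 = 85/7 ≈ 12.143)
m(B, Y) = (85/7 + B)/(B + Y) (m(B, Y) = (B + 85/7)/(Y + B) = (85/7 + B)/(B + Y))
m(U, -44)/(-6789) = ((85/7 - 91)/(-91 - 44))/(-6789) = (-552/7/(-135))*(-1/6789) = -1/135*(-552/7)*(-1/6789) = (184/315)*(-1/6789) = -184/2138535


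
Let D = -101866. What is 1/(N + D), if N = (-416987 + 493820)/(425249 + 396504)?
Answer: -821753/83708614265 ≈ -9.8168e-6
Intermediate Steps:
N = 76833/821753 ≈ 0.093499
1/(N + D) = 1/(76833/821753 - 101866) = 1/(-83708614265/821753) = -821753/83708614265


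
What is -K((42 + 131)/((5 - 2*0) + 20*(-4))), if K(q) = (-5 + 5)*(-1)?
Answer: 0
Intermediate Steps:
K(q) = 0 (K(q) = 0*(-1) = 0)
-K((42 + 131)/((5 - 2*0) + 20*(-4))) = -1*0 = 0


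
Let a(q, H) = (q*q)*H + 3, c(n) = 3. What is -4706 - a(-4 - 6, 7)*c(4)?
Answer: -6815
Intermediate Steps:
a(q, H) = 3 + H*q² (a(q, H) = q²*H + 3 = H*q² + 3 = 3 + H*q²)
-4706 - a(-4 - 6, 7)*c(4) = -4706 - (3 + 7*(-4 - 6)²)*3 = -4706 - (3 + 7*(-10)²)*3 = -4706 - (3 + 7*100)*3 = -4706 - (3 + 700)*3 = -4706 - 703*3 = -4706 - 1*2109 = -4706 - 2109 = -6815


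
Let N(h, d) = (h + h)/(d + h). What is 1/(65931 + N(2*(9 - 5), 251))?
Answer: 259/17076145 ≈ 1.5167e-5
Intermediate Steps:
N(h, d) = 2*h/(d + h) (N(h, d) = (2*h)/(d + h) = 2*h/(d + h))
1/(65931 + N(2*(9 - 5), 251)) = 1/(65931 + 2*(2*(9 - 5))/(251 + 2*(9 - 5))) = 1/(65931 + 2*(2*4)/(251 + 2*4)) = 1/(65931 + 2*8/(251 + 8)) = 1/(65931 + 2*8/259) = 1/(65931 + 2*8*(1/259)) = 1/(65931 + 16/259) = 1/(17076145/259) = 259/17076145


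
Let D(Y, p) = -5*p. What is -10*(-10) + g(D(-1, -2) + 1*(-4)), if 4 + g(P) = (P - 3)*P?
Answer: 114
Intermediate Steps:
g(P) = -4 + P*(-3 + P) (g(P) = -4 + (P - 3)*P = -4 + (-3 + P)*P = -4 + P*(-3 + P))
-10*(-10) + g(D(-1, -2) + 1*(-4)) = -10*(-10) + (-4 + (-5*(-2) + 1*(-4))² - 3*(-5*(-2) + 1*(-4))) = 100 + (-4 + (10 - 4)² - 3*(10 - 4)) = 100 + (-4 + 6² - 3*6) = 100 + (-4 + 36 - 18) = 100 + 14 = 114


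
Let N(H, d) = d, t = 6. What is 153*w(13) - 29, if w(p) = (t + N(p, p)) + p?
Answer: 4867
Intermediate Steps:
w(p) = 6 + 2*p (w(p) = (6 + p) + p = 6 + 2*p)
153*w(13) - 29 = 153*(6 + 2*13) - 29 = 153*(6 + 26) - 29 = 153*32 - 29 = 4896 - 29 = 4867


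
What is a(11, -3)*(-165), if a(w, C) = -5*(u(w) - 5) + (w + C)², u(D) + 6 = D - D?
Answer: -19635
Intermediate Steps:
u(D) = -6 (u(D) = -6 + (D - D) = -6 + 0 = -6)
a(w, C) = 55 + (C + w)² (a(w, C) = -5*(-6 - 5) + (w + C)² = -5*(-11) + (C + w)² = 55 + (C + w)²)
a(11, -3)*(-165) = (55 + (-3 + 11)²)*(-165) = (55 + 8²)*(-165) = (55 + 64)*(-165) = 119*(-165) = -19635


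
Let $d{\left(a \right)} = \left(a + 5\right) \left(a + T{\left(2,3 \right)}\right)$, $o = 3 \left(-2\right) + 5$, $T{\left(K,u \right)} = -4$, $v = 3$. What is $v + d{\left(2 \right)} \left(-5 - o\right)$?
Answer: $59$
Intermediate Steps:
$o = -1$ ($o = -6 + 5 = -1$)
$d{\left(a \right)} = \left(-4 + a\right) \left(5 + a\right)$ ($d{\left(a \right)} = \left(a + 5\right) \left(a - 4\right) = \left(5 + a\right) \left(-4 + a\right) = \left(-4 + a\right) \left(5 + a\right)$)
$v + d{\left(2 \right)} \left(-5 - o\right) = 3 + \left(-20 + 2 + 2^{2}\right) \left(-5 - -1\right) = 3 + \left(-20 + 2 + 4\right) \left(-5 + 1\right) = 3 - -56 = 3 + 56 = 59$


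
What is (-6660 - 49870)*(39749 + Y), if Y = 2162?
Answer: -2369228830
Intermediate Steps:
(-6660 - 49870)*(39749 + Y) = (-6660 - 49870)*(39749 + 2162) = -56530*41911 = -2369228830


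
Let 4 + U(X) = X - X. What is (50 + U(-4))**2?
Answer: 2116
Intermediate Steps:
U(X) = -4 (U(X) = -4 + (X - X) = -4 + 0 = -4)
(50 + U(-4))**2 = (50 - 4)**2 = 46**2 = 2116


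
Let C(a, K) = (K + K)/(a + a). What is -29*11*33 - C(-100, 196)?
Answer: -263126/25 ≈ -10525.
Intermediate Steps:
C(a, K) = K/a (C(a, K) = (2*K)/((2*a)) = (2*K)*(1/(2*a)) = K/a)
-29*11*33 - C(-100, 196) = -29*11*33 - 196/(-100) = -319*33 - 196*(-1)/100 = -10527 - 1*(-49/25) = -10527 + 49/25 = -263126/25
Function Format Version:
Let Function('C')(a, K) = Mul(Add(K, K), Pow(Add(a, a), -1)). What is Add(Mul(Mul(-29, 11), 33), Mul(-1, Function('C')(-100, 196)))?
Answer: Rational(-263126, 25) ≈ -10525.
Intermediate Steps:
Function('C')(a, K) = Mul(K, Pow(a, -1)) (Function('C')(a, K) = Mul(Mul(2, K), Pow(Mul(2, a), -1)) = Mul(Mul(2, K), Mul(Rational(1, 2), Pow(a, -1))) = Mul(K, Pow(a, -1)))
Add(Mul(Mul(-29, 11), 33), Mul(-1, Function('C')(-100, 196))) = Add(Mul(Mul(-29, 11), 33), Mul(-1, Mul(196, Pow(-100, -1)))) = Add(Mul(-319, 33), Mul(-1, Mul(196, Rational(-1, 100)))) = Add(-10527, Mul(-1, Rational(-49, 25))) = Add(-10527, Rational(49, 25)) = Rational(-263126, 25)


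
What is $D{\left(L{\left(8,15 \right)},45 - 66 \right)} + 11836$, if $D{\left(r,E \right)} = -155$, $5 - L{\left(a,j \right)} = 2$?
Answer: $11681$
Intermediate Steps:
$L{\left(a,j \right)} = 3$ ($L{\left(a,j \right)} = 5 - 2 = 3$)
$D{\left(L{\left(8,15 \right)},45 - 66 \right)} + 11836 = -155 + 11836 = 11681$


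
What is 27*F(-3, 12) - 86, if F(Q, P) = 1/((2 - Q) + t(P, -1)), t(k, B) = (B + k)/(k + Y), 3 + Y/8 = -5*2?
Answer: -36130/449 ≈ -80.468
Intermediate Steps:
Y = -104 (Y = -24 + 8*(-5*2) = -24 + 8*(-10) = -24 - 80 = -104)
t(k, B) = (B + k)/(-104 + k) (t(k, B) = (B + k)/(k - 104) = (B + k)/(-104 + k))
F(Q, P) = 1/(2 - Q + (-1 + P)/(-104 + P)) (F(Q, P) = 1/((2 - Q) + (-1 + P)/(-104 + P)) = 1/(2 - Q + (-1 + P)/(-104 + P)))
27*F(-3, 12) - 86 = 27*((-104 + 12)/(-1 + 12 + (-104 + 12)*(2 - 1*(-3)))) - 86 = 27*(-92/(-1 + 12 - 92*(2 + 3))) - 86 = 27*(-92/(-1 + 12 - 92*5)) - 86 = 27*(-92/(-1 + 12 - 460)) - 86 = 27*(-92/(-449)) - 86 = 27*(-1/449*(-92)) - 86 = 27*(92/449) - 86 = 2484/449 - 86 = -36130/449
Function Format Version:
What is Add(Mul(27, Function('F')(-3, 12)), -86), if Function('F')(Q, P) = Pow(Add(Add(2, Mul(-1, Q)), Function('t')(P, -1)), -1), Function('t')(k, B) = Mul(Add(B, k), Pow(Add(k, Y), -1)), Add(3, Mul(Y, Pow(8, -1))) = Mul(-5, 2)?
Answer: Rational(-36130, 449) ≈ -80.468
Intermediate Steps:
Y = -104 (Y = Add(-24, Mul(8, Mul(-5, 2))) = Add(-24, Mul(8, -10)) = Add(-24, -80) = -104)
Function('t')(k, B) = Mul(Pow(Add(-104, k), -1), Add(B, k)) (Function('t')(k, B) = Mul(Add(B, k), Pow(Add(k, -104), -1)) = Mul(Add(B, k), Pow(Add(-104, k), -1)) = Mul(Pow(Add(-104, k), -1), Add(B, k)))
Function('F')(Q, P) = Pow(Add(2, Mul(-1, Q), Mul(Pow(Add(-104, P), -1), Add(-1, P))), -1) (Function('F')(Q, P) = Pow(Add(Add(2, Mul(-1, Q)), Mul(Pow(Add(-104, P), -1), Add(-1, P))), -1) = Pow(Add(2, Mul(-1, Q), Mul(Pow(Add(-104, P), -1), Add(-1, P))), -1))
Add(Mul(27, Function('F')(-3, 12)), -86) = Add(Mul(27, Mul(Pow(Add(-1, 12, Mul(Add(-104, 12), Add(2, Mul(-1, -3)))), -1), Add(-104, 12))), -86) = Add(Mul(27, Mul(Pow(Add(-1, 12, Mul(-92, Add(2, 3))), -1), -92)), -86) = Add(Mul(27, Mul(Pow(Add(-1, 12, Mul(-92, 5)), -1), -92)), -86) = Add(Mul(27, Mul(Pow(Add(-1, 12, -460), -1), -92)), -86) = Add(Mul(27, Mul(Pow(-449, -1), -92)), -86) = Add(Mul(27, Mul(Rational(-1, 449), -92)), -86) = Add(Mul(27, Rational(92, 449)), -86) = Add(Rational(2484, 449), -86) = Rational(-36130, 449)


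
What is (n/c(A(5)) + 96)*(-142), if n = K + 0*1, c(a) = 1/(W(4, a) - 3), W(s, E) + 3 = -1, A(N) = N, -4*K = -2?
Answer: -13135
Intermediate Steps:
K = ½ (K = -¼*(-2) = ½ ≈ 0.50000)
W(s, E) = -4 (W(s, E) = -3 - 1 = -4)
c(a) = -⅐ (c(a) = 1/(-4 - 3) = 1/(-7) = -⅐)
n = ½ (n = ½ + 0*1 = ½ + 0 = ½ ≈ 0.50000)
(n/c(A(5)) + 96)*(-142) = (1/(2*(-⅐)) + 96)*(-142) = ((½)*(-7) + 96)*(-142) = (-7/2 + 96)*(-142) = (185/2)*(-142) = -13135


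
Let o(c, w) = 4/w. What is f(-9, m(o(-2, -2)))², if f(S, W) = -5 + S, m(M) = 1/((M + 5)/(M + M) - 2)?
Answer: 196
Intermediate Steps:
m(M) = 1/(-2 + (5 + M)/(2*M)) (m(M) = 1/((5 + M)/((2*M)) - 2) = 1/((5 + M)*(1/(2*M)) - 2) = 1/((5 + M)/(2*M) - 2) = 1/(-2 + (5 + M)/(2*M)))
f(-9, m(o(-2, -2)))² = (-5 - 9)² = (-14)² = 196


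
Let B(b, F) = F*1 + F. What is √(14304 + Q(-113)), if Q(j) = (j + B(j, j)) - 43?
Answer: √13922 ≈ 117.99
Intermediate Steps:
B(b, F) = 2*F (B(b, F) = F + F = 2*F)
Q(j) = -43 + 3*j (Q(j) = (j + 2*j) - 43 = 3*j - 43 = -43 + 3*j)
√(14304 + Q(-113)) = √(14304 + (-43 + 3*(-113))) = √(14304 + (-43 - 339)) = √(14304 - 382) = √13922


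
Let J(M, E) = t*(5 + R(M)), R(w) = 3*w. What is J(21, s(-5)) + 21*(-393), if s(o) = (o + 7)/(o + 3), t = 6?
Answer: -7845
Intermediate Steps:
s(o) = (7 + o)/(3 + o)
J(M, E) = 30 + 18*M (J(M, E) = 6*(5 + 3*M) = 30 + 18*M)
J(21, s(-5)) + 21*(-393) = (30 + 18*21) + 21*(-393) = (30 + 378) - 8253 = 408 - 8253 = -7845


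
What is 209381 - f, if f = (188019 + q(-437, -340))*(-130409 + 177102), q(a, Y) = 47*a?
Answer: -7819934259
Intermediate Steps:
f = 7820143640 (f = (188019 + 47*(-437))*(-130409 + 177102) = (188019 - 20539)*46693 = 167480*46693 = 7820143640)
209381 - f = 209381 - 1*7820143640 = 209381 - 7820143640 = -7819934259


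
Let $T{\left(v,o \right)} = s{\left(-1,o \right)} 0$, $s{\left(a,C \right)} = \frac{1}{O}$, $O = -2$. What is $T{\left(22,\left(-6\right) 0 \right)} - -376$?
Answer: $376$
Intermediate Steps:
$s{\left(a,C \right)} = - \frac{1}{2}$ ($s{\left(a,C \right)} = \frac{1}{-2} = - \frac{1}{2}$)
$T{\left(v,o \right)} = 0$ ($T{\left(v,o \right)} = \left(- \frac{1}{2}\right) 0 = 0$)
$T{\left(22,\left(-6\right) 0 \right)} - -376 = 0 - -376 = 0 + 376 = 376$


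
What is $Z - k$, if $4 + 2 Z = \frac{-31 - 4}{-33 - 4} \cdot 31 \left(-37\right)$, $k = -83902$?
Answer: $\frac{166715}{2} \approx 83358.0$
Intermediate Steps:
$Z = - \frac{1089}{2}$ ($Z = -2 + \frac{\frac{-31 - 4}{-33 - 4} \cdot 31 \left(-37\right)}{2} = -2 + \frac{- \frac{35}{-37} \cdot 31 \left(-37\right)}{2} = -2 + \frac{\left(-35\right) \left(- \frac{1}{37}\right) 31 \left(-37\right)}{2} = -2 + \frac{\frac{35}{37} \cdot 31 \left(-37\right)}{2} = -2 + \frac{\frac{1085}{37} \left(-37\right)}{2} = -2 + \frac{1}{2} \left(-1085\right) = -2 - \frac{1085}{2} = - \frac{1089}{2} \approx -544.5$)
$Z - k = - \frac{1089}{2} - -83902 = - \frac{1089}{2} + 83902 = \frac{166715}{2}$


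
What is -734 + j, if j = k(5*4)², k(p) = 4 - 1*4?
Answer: -734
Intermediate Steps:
k(p) = 0 (k(p) = 4 - 4 = 0)
j = 0 (j = 0² = 0)
-734 + j = -734 + 0 = -734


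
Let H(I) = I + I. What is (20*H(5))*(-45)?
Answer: -9000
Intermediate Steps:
H(I) = 2*I
(20*H(5))*(-45) = (20*(2*5))*(-45) = (20*10)*(-45) = 200*(-45) = -9000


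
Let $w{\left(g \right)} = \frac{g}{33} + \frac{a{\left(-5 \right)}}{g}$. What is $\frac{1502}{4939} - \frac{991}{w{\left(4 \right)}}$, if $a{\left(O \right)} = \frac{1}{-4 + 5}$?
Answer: $- \frac{646006870}{242011} \approx -2669.3$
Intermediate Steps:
$a{\left(O \right)} = 1$ ($a{\left(O \right)} = 1^{-1} = 1$)
$w{\left(g \right)} = \frac{1}{g} + \frac{g}{33}$ ($w{\left(g \right)} = \frac{g}{33} + 1 \frac{1}{g} = g \frac{1}{33} + \frac{1}{g} = \frac{g}{33} + \frac{1}{g} = \frac{1}{g} + \frac{g}{33}$)
$\frac{1502}{4939} - \frac{991}{w{\left(4 \right)}} = \frac{1502}{4939} - \frac{991}{\frac{1}{4} + \frac{1}{33} \cdot 4} = 1502 \cdot \frac{1}{4939} - \frac{991}{\frac{1}{4} + \frac{4}{33}} = \frac{1502}{4939} - \frac{991}{\frac{49}{132}} = \frac{1502}{4939} - \frac{130812}{49} = - \frac{646006870}{242011}$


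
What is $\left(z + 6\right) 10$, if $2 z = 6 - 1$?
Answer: $85$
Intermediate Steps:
$z = \frac{5}{2}$ ($z = \frac{6 - 1}{2} = \frac{1}{2} \cdot 5 = \frac{5}{2} \approx 2.5$)
$\left(z + 6\right) 10 = \left(\frac{5}{2} + 6\right) 10 = \frac{17}{2} \cdot 10 = 85$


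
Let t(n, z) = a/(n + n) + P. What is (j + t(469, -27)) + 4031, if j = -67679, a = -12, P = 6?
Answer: -29848104/469 ≈ -63642.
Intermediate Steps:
t(n, z) = 6 - 6/n (t(n, z) = -12/(n + n) + 6 = -12*1/(2*n) + 6 = -6/n + 6 = 6 - 6/n)
(j + t(469, -27)) + 4031 = (-67679 + (6 - 6/469)) + 4031 = (-67679 + 2808/469) + 4031 = -31738643/469 + 4031 = -29848104/469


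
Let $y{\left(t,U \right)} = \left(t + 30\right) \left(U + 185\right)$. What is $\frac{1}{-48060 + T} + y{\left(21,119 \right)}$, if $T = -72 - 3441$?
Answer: $\frac{799587791}{51573} \approx 15504.0$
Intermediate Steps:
$T = -3513$ ($T = -72 - 3441 = -3513$)
$y{\left(t,U \right)} = \left(30 + t\right) \left(185 + U\right)$
$\frac{1}{-48060 + T} + y{\left(21,119 \right)} = \frac{1}{-48060 - 3513} + \left(5550 + 30 \cdot 119 + 185 \cdot 21 + 119 \cdot 21\right) = \frac{1}{-51573} + \left(5550 + 3570 + 3885 + 2499\right) = - \frac{1}{51573} + 15504 = \frac{799587791}{51573}$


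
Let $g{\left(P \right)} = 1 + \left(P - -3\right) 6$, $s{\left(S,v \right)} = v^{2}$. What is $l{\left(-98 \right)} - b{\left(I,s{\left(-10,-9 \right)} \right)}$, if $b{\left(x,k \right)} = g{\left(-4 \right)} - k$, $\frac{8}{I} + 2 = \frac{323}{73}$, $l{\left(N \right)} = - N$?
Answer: $184$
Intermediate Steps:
$I = \frac{584}{177}$ ($I = \frac{8}{-2 + \frac{323}{73}} = \frac{8}{\frac{177}{73}} = 8 \cdot \frac{73}{177} = \frac{584}{177} \approx 3.2994$)
$g{\left(P \right)} = 19 + 6 P$ ($g{\left(P \right)} = 1 + \left(P + 3\right) 6 = 1 + \left(3 + P\right) 6 = 1 + \left(18 + 6 P\right) = 19 + 6 P$)
$b{\left(x,k \right)} = -5 - k$ ($b{\left(x,k \right)} = \left(19 + 6 \left(-4\right)\right) - k = \left(19 - 24\right) - k = -5 - k$)
$l{\left(-98 \right)} - b{\left(I,s{\left(-10,-9 \right)} \right)} = \left(-1\right) \left(-98\right) - \left(-5 - \left(-9\right)^{2}\right) = 98 - \left(-5 - 81\right) = 98 - -86 = 98 + 86 = 184$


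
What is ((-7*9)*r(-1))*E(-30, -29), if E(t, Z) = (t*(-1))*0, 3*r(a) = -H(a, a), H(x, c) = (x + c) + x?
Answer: 0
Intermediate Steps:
H(x, c) = c + 2*x (H(x, c) = (c + x) + x = c + 2*x)
r(a) = -a (r(a) = (-(a + 2*a))/3 = (-3*a)/3 = -a)
E(t, Z) = 0 (E(t, Z) = -t*0 = 0)
((-7*9)*r(-1))*E(-30, -29) = ((-7*9)*(-1*(-1)))*0 = -63*1*0 = -63*0 = 0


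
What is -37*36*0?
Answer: 0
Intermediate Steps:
-37*36*0 = -1332*0 = 0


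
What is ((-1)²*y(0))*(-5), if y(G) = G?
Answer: 0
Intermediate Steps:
((-1)²*y(0))*(-5) = ((-1)²*0)*(-5) = (1*0)*(-5) = 0*(-5) = 0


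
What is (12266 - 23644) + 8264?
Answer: -3114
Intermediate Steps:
(12266 - 23644) + 8264 = -11378 + 8264 = -3114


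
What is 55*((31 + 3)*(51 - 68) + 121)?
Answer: -25135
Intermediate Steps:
55*((31 + 3)*(51 - 68) + 121) = 55*(34*(-17) + 121) = 55*(-578 + 121) = 55*(-457) = -25135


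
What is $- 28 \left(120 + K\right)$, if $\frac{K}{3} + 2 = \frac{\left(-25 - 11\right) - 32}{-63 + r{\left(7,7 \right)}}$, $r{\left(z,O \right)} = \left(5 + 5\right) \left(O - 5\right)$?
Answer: $- \frac{142968}{43} \approx -3324.8$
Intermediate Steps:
$r{\left(z,O \right)} = -50 + 10 O$ ($r{\left(z,O \right)} = 10 \left(-5 + O\right) = -50 + 10 O$)
$K = - \frac{54}{43}$ ($K = -6 + 3 \frac{\left(-25 - 11\right) - 32}{-63 + \left(-50 + 10 \cdot 7\right)} = -6 + 3 \frac{-36 - 32}{-63 + \left(-50 + 70\right)} = -6 + 3 \left(- \frac{68}{-63 + 20}\right) = -6 + 3 \left(- \frac{68}{-43}\right) = -6 + 3 \left(\left(-68\right) \left(- \frac{1}{43}\right)\right) = -6 + 3 \cdot \frac{68}{43} = -6 + \frac{204}{43} = - \frac{54}{43} \approx -1.2558$)
$- 28 \left(120 + K\right) = - 28 \left(120 - \frac{54}{43}\right) = \left(-28\right) \frac{5106}{43} = - \frac{142968}{43}$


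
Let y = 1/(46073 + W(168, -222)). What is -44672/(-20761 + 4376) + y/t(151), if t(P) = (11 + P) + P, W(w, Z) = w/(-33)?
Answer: 7085507001227/2598854523235 ≈ 2.7264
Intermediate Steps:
W(w, Z) = -w/33 (W(w, Z) = w*(-1/33) = -w/33)
t(P) = 11 + 2*P
y = 11/506747 (y = 1/(46073 - 1/33*168) = 1/(46073 - 56/11) = 1/(506747/11) = 11/506747 ≈ 2.1707e-5)
-44672/(-20761 + 4376) + y/t(151) = -44672/(-20761 + 4376) + 11/(506747*(11 + 2*151)) = -44672/(-16385) + 11/(506747*(11 + 302)) = -44672*(-1/16385) + (11/506747)/313 = 44672/16385 + (11/506747)*(1/313) = 44672/16385 + 11/158611811 = 7085507001227/2598854523235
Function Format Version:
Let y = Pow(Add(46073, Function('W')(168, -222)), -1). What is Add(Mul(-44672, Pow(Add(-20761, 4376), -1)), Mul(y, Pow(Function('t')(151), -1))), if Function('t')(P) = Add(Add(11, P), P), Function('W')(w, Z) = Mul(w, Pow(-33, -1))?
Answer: Rational(7085507001227, 2598854523235) ≈ 2.7264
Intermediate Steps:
Function('W')(w, Z) = Mul(Rational(-1, 33), w) (Function('W')(w, Z) = Mul(w, Rational(-1, 33)) = Mul(Rational(-1, 33), w))
Function('t')(P) = Add(11, Mul(2, P))
y = Rational(11, 506747) (y = Pow(Add(46073, Mul(Rational(-1, 33), 168)), -1) = Pow(Add(46073, Rational(-56, 11)), -1) = Pow(Rational(506747, 11), -1) = Rational(11, 506747) ≈ 2.1707e-5)
Add(Mul(-44672, Pow(Add(-20761, 4376), -1)), Mul(y, Pow(Function('t')(151), -1))) = Add(Mul(-44672, Pow(Add(-20761, 4376), -1)), Mul(Rational(11, 506747), Pow(Add(11, Mul(2, 151)), -1))) = Add(Mul(-44672, Pow(-16385, -1)), Mul(Rational(11, 506747), Pow(Add(11, 302), -1))) = Add(Mul(-44672, Rational(-1, 16385)), Mul(Rational(11, 506747), Pow(313, -1))) = Add(Rational(44672, 16385), Mul(Rational(11, 506747), Rational(1, 313))) = Add(Rational(44672, 16385), Rational(11, 158611811)) = Rational(7085507001227, 2598854523235)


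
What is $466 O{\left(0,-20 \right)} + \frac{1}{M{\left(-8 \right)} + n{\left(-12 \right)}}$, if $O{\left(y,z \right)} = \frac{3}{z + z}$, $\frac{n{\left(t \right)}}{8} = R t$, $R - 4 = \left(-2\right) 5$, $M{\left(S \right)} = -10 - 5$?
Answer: $- \frac{392119}{11220} \approx -34.948$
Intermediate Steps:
$M{\left(S \right)} = -15$
$R = -6$ ($R = 4 - 10 = -6$)
$n{\left(t \right)} = - 48 t$ ($n{\left(t \right)} = 8 \left(- 6 t\right) = - 48 t$)
$O{\left(y,z \right)} = \frac{3}{2 z}$
$466 O{\left(0,-20 \right)} + \frac{1}{M{\left(-8 \right)} + n{\left(-12 \right)}} = 466 \frac{3}{2 \left(-20\right)} + \frac{1}{-15 - -576} = 466 \cdot \frac{3}{2} \left(- \frac{1}{20}\right) + \frac{1}{-15 + 576} = 466 \left(- \frac{3}{40}\right) + \frac{1}{561} = - \frac{699}{20} + \frac{1}{561} = - \frac{392119}{11220}$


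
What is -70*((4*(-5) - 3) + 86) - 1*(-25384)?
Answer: 20974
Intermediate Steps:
-70*((4*(-5) - 3) + 86) - 1*(-25384) = -70*((-20 - 3) + 86) + 25384 = -70*(-23 + 86) + 25384 = -70*63 + 25384 = -4410 + 25384 = 20974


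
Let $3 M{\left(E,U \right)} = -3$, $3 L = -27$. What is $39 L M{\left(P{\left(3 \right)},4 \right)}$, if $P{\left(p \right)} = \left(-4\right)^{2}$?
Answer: $351$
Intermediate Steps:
$L = -9$ ($L = \frac{1}{3} \left(-27\right) = -9$)
$P{\left(p \right)} = 16$
$M{\left(E,U \right)} = -1$ ($M{\left(E,U \right)} = \frac{1}{3} \left(-3\right) = -1$)
$39 L M{\left(P{\left(3 \right)},4 \right)} = 39 \left(-9\right) \left(-1\right) = \left(-351\right) \left(-1\right) = 351$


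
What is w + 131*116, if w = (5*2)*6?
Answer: 15256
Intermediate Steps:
w = 60 (w = 10*6 = 60)
w + 131*116 = 60 + 131*116 = 60 + 15196 = 15256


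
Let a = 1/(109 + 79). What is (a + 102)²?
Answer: 367757329/35344 ≈ 10405.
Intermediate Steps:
a = 1/188 ≈ 0.0053191
(a + 102)² = (1/188 + 102)² = (19177/188)² = 367757329/35344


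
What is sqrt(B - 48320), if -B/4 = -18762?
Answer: 2*sqrt(6682) ≈ 163.49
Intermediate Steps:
B = 75048 (B = -4*(-18762) = 75048)
sqrt(B - 48320) = sqrt(75048 - 48320) = sqrt(26728) = 2*sqrt(6682)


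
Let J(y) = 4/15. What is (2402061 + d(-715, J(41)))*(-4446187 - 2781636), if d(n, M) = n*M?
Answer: -52080880914853/3 ≈ -1.7360e+13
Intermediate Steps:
J(y) = 4/15 (J(y) = 4*(1/15) = 4/15)
d(n, M) = M*n
(2402061 + d(-715, J(41)))*(-4446187 - 2781636) = (2402061 + (4/15)*(-715))*(-4446187 - 2781636) = (2402061 - 572/3)*(-7227823) = (7205611/3)*(-7227823) = -52080880914853/3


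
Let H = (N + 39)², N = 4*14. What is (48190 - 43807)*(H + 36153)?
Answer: 198015174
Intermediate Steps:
N = 56
H = 9025 (H = (56 + 39)² = 95² = 9025)
(48190 - 43807)*(H + 36153) = (48190 - 43807)*(9025 + 36153) = 4383*45178 = 198015174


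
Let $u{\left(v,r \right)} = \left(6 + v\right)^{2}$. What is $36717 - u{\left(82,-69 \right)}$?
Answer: $28973$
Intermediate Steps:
$36717 - u{\left(82,-69 \right)} = 36717 - \left(6 + 82\right)^{2} = 36717 - 88^{2} = 36717 - 7744 = 28973$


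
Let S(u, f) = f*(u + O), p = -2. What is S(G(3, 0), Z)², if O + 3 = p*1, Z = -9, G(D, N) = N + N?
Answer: 2025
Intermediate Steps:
G(D, N) = 2*N
O = -5 (O = -3 - 2*1 = -3 - 2 = -5)
S(u, f) = f*(-5 + u) (S(u, f) = f*(u - 5) = f*(-5 + u))
S(G(3, 0), Z)² = (-9*(-5 + 2*0))² = (-9*(-5 + 0))² = (-9*(-5))² = 45² = 2025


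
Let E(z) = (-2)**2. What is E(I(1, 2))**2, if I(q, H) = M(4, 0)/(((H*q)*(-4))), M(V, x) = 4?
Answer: 16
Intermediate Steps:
I(q, H) = -1/(H*q) (I(q, H) = 4/(((H*q)*(-4))) = 4/((-4*H*q)) = 4*(-1/(4*H*q)) = -1/(H*q))
E(z) = 4
E(I(1, 2))**2 = 4**2 = 16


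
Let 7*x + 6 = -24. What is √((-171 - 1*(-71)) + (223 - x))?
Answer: 9*√77/7 ≈ 11.282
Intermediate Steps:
x = -30/7 (x = -6/7 + (⅐)*(-24) = -6/7 - 24/7 = -30/7 ≈ -4.2857)
√((-171 - 1*(-71)) + (223 - x)) = √((-171 - 1*(-71)) + (223 - 1*(-30/7))) = √((-171 + 71) + (223 + 30/7)) = √(-100 + 1591/7) = √(891/7) = 9*√77/7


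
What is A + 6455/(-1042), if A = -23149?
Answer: -24127713/1042 ≈ -23155.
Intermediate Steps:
A + 6455/(-1042) = -23149 + 6455/(-1042) = -23149 + 6455*(-1/1042) = -23149 - 6455/1042 = -24127713/1042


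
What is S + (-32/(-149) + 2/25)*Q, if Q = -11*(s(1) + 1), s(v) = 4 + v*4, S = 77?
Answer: 178123/3725 ≈ 47.818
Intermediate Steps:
s(v) = 4 + 4*v
Q = -99 (Q = -11*((4 + 4*1) + 1) = -11*((4 + 4) + 1) = -11*(8 + 1) = -11*9 = -99)
S + (-32/(-149) + 2/25)*Q = 77 + (-32/(-149) + 2/25)*(-99) = 77 + (-32*(-1/149) + 2*(1/25))*(-99) = 77 + (32/149 + 2/25)*(-99) = 77 + (1098/3725)*(-99) = 77 - 108702/3725 = 178123/3725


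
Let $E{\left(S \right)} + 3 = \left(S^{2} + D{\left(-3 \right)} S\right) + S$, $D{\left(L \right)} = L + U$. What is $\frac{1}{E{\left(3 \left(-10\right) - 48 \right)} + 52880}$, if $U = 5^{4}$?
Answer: $\frac{1}{10367} \approx 9.646 \cdot 10^{-5}$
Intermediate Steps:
$U = 625$
$D{\left(L \right)} = 625 + L$ ($D{\left(L \right)} = L + 625 = 625 + L$)
$E{\left(S \right)} = -3 + S^{2} + 623 S$ ($E{\left(S \right)} = -3 + \left(\left(S^{2} + \left(625 - 3\right) S\right) + S\right) = -3 + \left(\left(S^{2} + 622 S\right) + S\right) = -3 + \left(S^{2} + 623 S\right) = -3 + S^{2} + 623 S$)
$\frac{1}{E{\left(3 \left(-10\right) - 48 \right)} + 52880} = \frac{1}{\left(-3 + \left(3 \left(-10\right) - 48\right)^{2} + 623 \left(3 \left(-10\right) - 48\right)\right) + 52880} = \frac{1}{\left(-3 + \left(-30 - 48\right)^{2} + 623 \left(-30 - 48\right)\right) + 52880} = \frac{1}{\left(-3 + \left(-78\right)^{2} + 623 \left(-78\right)\right) + 52880} = \frac{1}{\left(-3 + 6084 - 48594\right) + 52880} = \frac{1}{-42513 + 52880} = \frac{1}{10367}$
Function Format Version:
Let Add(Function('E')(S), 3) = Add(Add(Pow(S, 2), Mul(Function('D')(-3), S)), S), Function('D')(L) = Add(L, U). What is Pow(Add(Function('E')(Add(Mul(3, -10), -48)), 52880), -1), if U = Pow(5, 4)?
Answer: Rational(1, 10367) ≈ 9.6460e-5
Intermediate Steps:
U = 625
Function('D')(L) = Add(625, L) (Function('D')(L) = Add(L, 625) = Add(625, L))
Function('E')(S) = Add(-3, Pow(S, 2), Mul(623, S)) (Function('E')(S) = Add(-3, Add(Add(Pow(S, 2), Mul(Add(625, -3), S)), S)) = Add(-3, Add(Add(Pow(S, 2), Mul(622, S)), S)) = Add(-3, Add(Pow(S, 2), Mul(623, S))) = Add(-3, Pow(S, 2), Mul(623, S)))
Pow(Add(Function('E')(Add(Mul(3, -10), -48)), 52880), -1) = Pow(Add(Add(-3, Pow(Add(Mul(3, -10), -48), 2), Mul(623, Add(Mul(3, -10), -48))), 52880), -1) = Pow(Add(Add(-3, Pow(Add(-30, -48), 2), Mul(623, Add(-30, -48))), 52880), -1) = Pow(Add(Add(-3, Pow(-78, 2), Mul(623, -78)), 52880), -1) = Pow(Add(Add(-3, 6084, -48594), 52880), -1) = Pow(Add(-42513, 52880), -1) = Pow(10367, -1) = Rational(1, 10367)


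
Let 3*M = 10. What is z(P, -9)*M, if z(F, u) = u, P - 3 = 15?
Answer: -30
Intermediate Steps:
P = 18 (P = 3 + 15 = 18)
M = 10/3 (M = (⅓)*10 = 10/3 ≈ 3.3333)
z(P, -9)*M = -9*10/3 = -30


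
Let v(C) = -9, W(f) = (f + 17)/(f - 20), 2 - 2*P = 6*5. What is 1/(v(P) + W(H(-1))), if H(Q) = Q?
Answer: -21/205 ≈ -0.10244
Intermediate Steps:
P = -14 (P = 1 - 3*5 = 1 - 1/2*30 = 1 - 15 = -14)
W(f) = (17 + f)/(-20 + f)
1/(v(P) + W(H(-1))) = 1/(-9 + (17 - 1)/(-20 - 1)) = 1/(-9 + 16/(-21)) = 1/(-9 - 1/21*16) = 1/(-9 - 16/21) = 1/(-205/21) = -21/205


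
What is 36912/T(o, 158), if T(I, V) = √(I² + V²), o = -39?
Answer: 36912*√26485/26485 ≈ 226.81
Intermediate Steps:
36912/T(o, 158) = 36912/(√((-39)² + 158²)) = 36912/(√(1521 + 24964)) = 36912/(√26485) = 36912*(√26485/26485) = 36912*√26485/26485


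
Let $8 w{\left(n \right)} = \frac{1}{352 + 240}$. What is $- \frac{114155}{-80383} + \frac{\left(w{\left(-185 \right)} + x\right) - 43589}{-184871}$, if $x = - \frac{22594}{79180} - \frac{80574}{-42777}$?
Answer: $\frac{889046390260619604821}{536892757795490517120} \approx 1.6559$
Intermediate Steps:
$x = \frac{902224297}{564513810}$ ($x = \left(-22594\right) \frac{1}{79180} - - \frac{26858}{14259} = - \frac{11297}{39590} + \frac{26858}{14259} = \frac{902224297}{564513810} \approx 1.5982$)
$w{\left(n \right)} = \frac{1}{4736}$ ($w{\left(n \right)} = \frac{1}{8 \left(352 + 240\right)} = \frac{1}{8 \cdot 592} = \frac{1}{8} \cdot \frac{1}{592} = \frac{1}{4736}$)
$- \frac{114155}{-80383} + \frac{\left(w{\left(-185 \right)} + x\right) - 43589}{-184871} = - \frac{114155}{-80383} + \frac{\left(\frac{1}{4736} + \frac{902224297}{564513810}\right) - 43589}{-184871} = \left(-114155\right) \left(- \frac{1}{80383}\right) + \left(\frac{57749983573}{36128883840} - 43589\right) \left(- \frac{1}{184871}\right) = \frac{114155}{80383} - - \frac{1574764167718187}{6679182884384640} = \frac{114155}{80383} + \frac{1574764167718187}{6679182884384640} = \frac{889046390260619604821}{536892757795490517120}$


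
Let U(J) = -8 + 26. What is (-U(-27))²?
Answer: 324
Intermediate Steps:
U(J) = 18
(-U(-27))² = (-1*18)² = (-18)² = 324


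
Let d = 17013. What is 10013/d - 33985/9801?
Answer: -160016464/55581471 ≈ -2.8790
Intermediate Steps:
10013/d - 33985/9801 = 10013/17013 - 33985/9801 = -160016464/55581471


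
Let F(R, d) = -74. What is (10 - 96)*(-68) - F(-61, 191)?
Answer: 5922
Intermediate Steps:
(10 - 96)*(-68) - F(-61, 191) = (10 - 96)*(-68) - 1*(-74) = -86*(-68) + 74 = 5848 + 74 = 5922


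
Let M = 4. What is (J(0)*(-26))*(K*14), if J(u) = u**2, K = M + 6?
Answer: 0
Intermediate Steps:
K = 10 (K = 4 + 6 = 10)
(J(0)*(-26))*(K*14) = (0**2*(-26))*(10*14) = (0*(-26))*140 = 0*140 = 0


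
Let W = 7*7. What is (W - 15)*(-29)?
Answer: -986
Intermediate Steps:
W = 49
(W - 15)*(-29) = (49 - 15)*(-29) = 34*(-29) = -986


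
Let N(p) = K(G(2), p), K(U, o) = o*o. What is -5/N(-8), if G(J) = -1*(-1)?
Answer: -5/64 ≈ -0.078125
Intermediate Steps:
G(J) = 1
K(U, o) = o**2
N(p) = p**2
-5/N(-8) = -5/((-8)**2) = -5/64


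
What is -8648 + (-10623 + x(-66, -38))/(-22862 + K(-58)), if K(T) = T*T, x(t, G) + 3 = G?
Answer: -84304020/9749 ≈ -8647.5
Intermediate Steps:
x(t, G) = -3 + G
K(T) = T**2
-8648 + (-10623 + x(-66, -38))/(-22862 + K(-58)) = -8648 + (-10623 + (-3 - 38))/(-22862 + (-58)**2) = -8648 + (-10623 - 41)/(-22862 + 3364) = -8648 - 10664/(-19498) = -8648 - 10664*(-1/19498) = -8648 + 5332/9749 = -84304020/9749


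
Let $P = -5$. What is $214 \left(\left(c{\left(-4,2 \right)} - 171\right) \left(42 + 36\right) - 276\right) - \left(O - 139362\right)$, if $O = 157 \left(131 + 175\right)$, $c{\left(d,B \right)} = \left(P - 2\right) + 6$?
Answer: $-2838768$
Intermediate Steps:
$c{\left(d,B \right)} = -1$ ($c{\left(d,B \right)} = \left(-5 - 2\right) + 6 = -7 + 6 = -1$)
$O = 48042$ ($O = 157 \cdot 306 = 48042$)
$214 \left(\left(c{\left(-4,2 \right)} - 171\right) \left(42 + 36\right) - 276\right) - \left(O - 139362\right) = 214 \left(\left(-1 - 171\right) \left(42 + 36\right) - 276\right) - \left(48042 - 139362\right) = 214 \left(\left(-172\right) 78 - 276\right) - \left(48042 - 139362\right) = 214 \left(-13416 - 276\right) - -91320 = 214 \left(-13692\right) + 91320 = -2930088 + 91320 = -2838768$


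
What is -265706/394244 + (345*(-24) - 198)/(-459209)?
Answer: -59336092961/90520196498 ≈ -0.65550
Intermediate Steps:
-265706/394244 + (345*(-24) - 198)/(-459209) = -265706*1/394244 + (-8280 - 198)*(-1/459209) = -132853/197122 - 8478*(-1/459209) = -132853/197122 + 8478/459209 = -59336092961/90520196498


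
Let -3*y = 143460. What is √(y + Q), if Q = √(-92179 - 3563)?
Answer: √(-47820 + 9*I*√1182) ≈ 0.7075 + 218.68*I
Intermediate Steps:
y = -47820 (y = -⅓*143460 = -47820)
Q = 9*I*√1182 (Q = √(-95742) = 9*I*√1182 ≈ 309.42*I)
√(y + Q) = √(-47820 + 9*I*√1182)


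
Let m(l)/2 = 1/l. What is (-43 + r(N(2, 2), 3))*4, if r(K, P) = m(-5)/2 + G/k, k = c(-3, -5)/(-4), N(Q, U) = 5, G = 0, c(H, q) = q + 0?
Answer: -864/5 ≈ -172.80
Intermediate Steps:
c(H, q) = q
m(l) = 2/l
k = 5/4 (k = -5/(-4) = -5*(-¼) = 5/4 ≈ 1.2500)
r(K, P) = -⅕ (r(K, P) = (2/(-5))/2 + 0/(5/4) = (2*(-⅕))*(½) + 0*(⅘) = -⅖*½ + 0 = -⅕ + 0 = -⅕)
(-43 + r(N(2, 2), 3))*4 = (-43 - ⅕)*4 = -216/5*4 = -864/5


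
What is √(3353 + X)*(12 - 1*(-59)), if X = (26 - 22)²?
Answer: 71*√3369 ≈ 4121.1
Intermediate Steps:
X = 16 (X = 4² = 16)
√(3353 + X)*(12 - 1*(-59)) = √(3353 + 16)*(12 - 1*(-59)) = √3369*(12 + 59) = √3369*71 = 71*√3369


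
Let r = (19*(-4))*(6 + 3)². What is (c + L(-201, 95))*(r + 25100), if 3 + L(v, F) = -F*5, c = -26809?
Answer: -516924928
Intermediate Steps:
L(v, F) = -3 - 5*F (L(v, F) = -3 - F*5 = -3 - 5*F)
r = -6156 (r = -76*9² = -76*81 = -6156)
(c + L(-201, 95))*(r + 25100) = (-26809 + (-3 - 5*95))*(-6156 + 25100) = (-26809 + (-3 - 475))*18944 = (-26809 - 478)*18944 = -27287*18944 = -516924928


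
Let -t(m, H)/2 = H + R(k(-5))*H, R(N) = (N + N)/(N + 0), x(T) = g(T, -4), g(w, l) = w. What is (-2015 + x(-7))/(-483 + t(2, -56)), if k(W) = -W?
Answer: 674/49 ≈ 13.755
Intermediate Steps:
x(T) = T
R(N) = 2 (R(N) = (2*N)/N = 2)
t(m, H) = -6*H (t(m, H) = -2*(H + 2*H) = -6*H)
(-2015 + x(-7))/(-483 + t(2, -56)) = (-2015 - 7)/(-483 - 6*(-56)) = -2022/(-483 + 336) = -2022/(-147) = -2022*(-1/147) = 674/49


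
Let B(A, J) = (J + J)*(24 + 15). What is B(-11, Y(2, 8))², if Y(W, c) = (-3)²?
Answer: 492804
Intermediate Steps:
Y(W, c) = 9
B(A, J) = 78*J (B(A, J) = (2*J)*39 = 78*J)
B(-11, Y(2, 8))² = (78*9)² = 702² = 492804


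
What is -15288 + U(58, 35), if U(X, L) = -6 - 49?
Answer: -15343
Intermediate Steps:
U(X, L) = -55
-15288 + U(58, 35) = -15288 - 55 = -15343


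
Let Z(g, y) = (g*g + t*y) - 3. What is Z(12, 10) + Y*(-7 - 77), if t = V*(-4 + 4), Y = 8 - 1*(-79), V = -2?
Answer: -7167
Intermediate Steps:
Y = 87 (Y = 8 + 79 = 87)
t = 0 (t = -2*(-4 + 4) = -2*0 = 0)
Z(g, y) = -3 + g² (Z(g, y) = (g*g + 0*y) - 3 = (g² + 0) - 3 = g² - 3 = -3 + g²)
Z(12, 10) + Y*(-7 - 77) = (-3 + 12²) + 87*(-7 - 77) = (-3 + 144) + 87*(-84) = 141 - 7308 = -7167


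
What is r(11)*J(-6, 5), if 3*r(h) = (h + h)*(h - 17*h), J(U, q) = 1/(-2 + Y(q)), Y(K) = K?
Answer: -3872/9 ≈ -430.22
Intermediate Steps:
J(U, q) = 1/(-2 + q)
r(h) = -32*h**2/3 (r(h) = ((h + h)*(h - 17*h))/3 = ((2*h)*(-16*h))/3 = (-32*h**2)/3 = -32*h**2/3)
r(11)*J(-6, 5) = (-32/3*11**2)/(-2 + 5) = -32/3*121/3 = -3872/3*1/3 = -3872/9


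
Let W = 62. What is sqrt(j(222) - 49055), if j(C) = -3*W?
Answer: I*sqrt(49241) ≈ 221.9*I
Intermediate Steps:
j(C) = -186 (j(C) = -3*62 = -186)
sqrt(j(222) - 49055) = sqrt(-186 - 49055) = sqrt(-49241) = I*sqrt(49241)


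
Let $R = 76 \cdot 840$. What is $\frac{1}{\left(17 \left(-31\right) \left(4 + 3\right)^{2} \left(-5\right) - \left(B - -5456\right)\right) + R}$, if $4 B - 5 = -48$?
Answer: $\frac{4}{750039} \approx 5.3331 \cdot 10^{-6}$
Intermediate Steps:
$B = - \frac{43}{4}$ ($B = \frac{5}{4} + \frac{1}{4} \left(-48\right) = \frac{5}{4} - 12 = - \frac{43}{4} \approx -10.75$)
$R = 63840$
$\frac{1}{\left(17 \left(-31\right) \left(4 + 3\right)^{2} \left(-5\right) - \left(B - -5456\right)\right) + R} = \frac{1}{\left(17 \left(-31\right) \left(4 + 3\right)^{2} \left(-5\right) - \left(- \frac{43}{4} - -5456\right)\right) + 63840} = \frac{1}{\left(- 527 \cdot 7^{2} \left(-5\right) - \left(- \frac{43}{4} + 5456\right)\right) + 63840} = \frac{1}{\left(- 527 \cdot 49 \left(-5\right) - \frac{21781}{4}\right) + 63840} = \frac{1}{\left(\left(-527\right) \left(-245\right) - \frac{21781}{4}\right) + 63840} = \frac{1}{\left(129115 - \frac{21781}{4}\right) + 63840} = \frac{1}{\frac{494679}{4} + 63840} = \frac{1}{\frac{750039}{4}} = \frac{4}{750039}$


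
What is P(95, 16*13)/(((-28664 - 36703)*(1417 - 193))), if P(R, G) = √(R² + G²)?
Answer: -√52289/80009208 ≈ -2.8580e-6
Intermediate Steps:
P(R, G) = √(G² + R²)
P(95, 16*13)/(((-28664 - 36703)*(1417 - 193))) = √((16*13)² + 95²)/(((-28664 - 36703)*(1417 - 193))) = √(208² + 9025)/((-65367*1224)) = √(43264 + 9025)/(-80009208) = √52289*(-1/80009208) = -√52289/80009208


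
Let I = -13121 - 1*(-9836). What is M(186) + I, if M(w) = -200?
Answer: -3485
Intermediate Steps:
I = -3285 (I = -13121 + 9836 = -3285)
M(186) + I = -200 - 3285 = -3485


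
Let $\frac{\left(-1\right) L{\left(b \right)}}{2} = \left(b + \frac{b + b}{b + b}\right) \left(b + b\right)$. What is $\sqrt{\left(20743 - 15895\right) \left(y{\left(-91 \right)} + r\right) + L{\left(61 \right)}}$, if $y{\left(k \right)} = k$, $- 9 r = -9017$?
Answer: $\frac{2 \sqrt{9901938}}{3} \approx 2097.8$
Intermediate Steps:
$r = \frac{9017}{9}$ ($r = \left(- \frac{1}{9}\right) \left(-9017\right) = \frac{9017}{9} \approx 1001.9$)
$L{\left(b \right)} = - 4 b \left(1 + b\right)$ ($L{\left(b \right)} = - 2 \left(b + \frac{b + b}{b + b}\right) \left(b + b\right) = - 2 \left(b + \frac{2 b}{2 b}\right) 2 b = - 2 \left(b + 2 b \frac{1}{2 b}\right) 2 b = - 2 \left(b + 1\right) 2 b = - 2 \left(1 + b\right) 2 b = - 2 \cdot 2 b \left(1 + b\right) = - 4 b \left(1 + b\right)$)
$\sqrt{\left(20743 - 15895\right) \left(y{\left(-91 \right)} + r\right) + L{\left(61 \right)}} = \sqrt{\left(20743 - 15895\right) \left(-91 + \frac{9017}{9}\right) - 244 \left(1 + 61\right)} = \sqrt{4848 \cdot \frac{8198}{9} - 244 \cdot 62} = \sqrt{\frac{13247968}{3} - 15128} = \sqrt{\frac{13202584}{3}} = \frac{2 \sqrt{9901938}}{3}$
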